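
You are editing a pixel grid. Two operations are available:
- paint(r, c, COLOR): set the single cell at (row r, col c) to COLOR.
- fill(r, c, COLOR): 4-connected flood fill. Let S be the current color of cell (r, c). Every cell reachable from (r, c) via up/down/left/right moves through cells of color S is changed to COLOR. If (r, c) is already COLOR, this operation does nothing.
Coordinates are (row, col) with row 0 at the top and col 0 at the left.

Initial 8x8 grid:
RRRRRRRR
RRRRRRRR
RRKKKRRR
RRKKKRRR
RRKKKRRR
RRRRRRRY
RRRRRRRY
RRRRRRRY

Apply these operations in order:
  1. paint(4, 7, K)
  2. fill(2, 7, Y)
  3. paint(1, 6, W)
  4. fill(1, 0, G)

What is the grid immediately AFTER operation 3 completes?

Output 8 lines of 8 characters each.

After op 1 paint(4,7,K):
RRRRRRRR
RRRRRRRR
RRKKKRRR
RRKKKRRR
RRKKKRRK
RRRRRRRY
RRRRRRRY
RRRRRRRY
After op 2 fill(2,7,Y) [51 cells changed]:
YYYYYYYY
YYYYYYYY
YYKKKYYY
YYKKKYYY
YYKKKYYK
YYYYYYYY
YYYYYYYY
YYYYYYYY
After op 3 paint(1,6,W):
YYYYYYYY
YYYYYYWY
YYKKKYYY
YYKKKYYY
YYKKKYYK
YYYYYYYY
YYYYYYYY
YYYYYYYY

Answer: YYYYYYYY
YYYYYYWY
YYKKKYYY
YYKKKYYY
YYKKKYYK
YYYYYYYY
YYYYYYYY
YYYYYYYY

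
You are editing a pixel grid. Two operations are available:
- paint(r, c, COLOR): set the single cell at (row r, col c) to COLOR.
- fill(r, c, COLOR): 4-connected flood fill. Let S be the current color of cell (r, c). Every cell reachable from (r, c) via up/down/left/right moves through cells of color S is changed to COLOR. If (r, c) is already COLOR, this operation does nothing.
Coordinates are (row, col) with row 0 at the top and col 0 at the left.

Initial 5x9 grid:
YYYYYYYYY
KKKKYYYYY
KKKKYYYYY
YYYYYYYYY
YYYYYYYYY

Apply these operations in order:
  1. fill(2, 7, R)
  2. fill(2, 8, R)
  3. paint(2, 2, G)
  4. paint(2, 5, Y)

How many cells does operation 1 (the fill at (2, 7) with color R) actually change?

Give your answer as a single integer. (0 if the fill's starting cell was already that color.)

Answer: 37

Derivation:
After op 1 fill(2,7,R) [37 cells changed]:
RRRRRRRRR
KKKKRRRRR
KKKKRRRRR
RRRRRRRRR
RRRRRRRRR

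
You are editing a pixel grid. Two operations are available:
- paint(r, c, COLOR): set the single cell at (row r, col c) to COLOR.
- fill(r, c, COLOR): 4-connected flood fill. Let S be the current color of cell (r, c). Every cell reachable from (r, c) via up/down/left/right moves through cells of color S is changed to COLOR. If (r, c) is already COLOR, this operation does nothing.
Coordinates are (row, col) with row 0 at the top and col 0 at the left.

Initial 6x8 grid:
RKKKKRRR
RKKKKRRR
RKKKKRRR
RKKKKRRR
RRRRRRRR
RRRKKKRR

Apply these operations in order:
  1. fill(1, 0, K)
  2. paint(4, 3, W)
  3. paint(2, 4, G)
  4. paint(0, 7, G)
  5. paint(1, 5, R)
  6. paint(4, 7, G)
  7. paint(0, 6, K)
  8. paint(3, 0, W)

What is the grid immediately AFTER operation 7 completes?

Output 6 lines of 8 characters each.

Answer: KKKKKKKG
KKKKKRKK
KKKKGKKK
KKKKKKKK
KKKWKKKG
KKKKKKKK

Derivation:
After op 1 fill(1,0,K) [29 cells changed]:
KKKKKKKK
KKKKKKKK
KKKKKKKK
KKKKKKKK
KKKKKKKK
KKKKKKKK
After op 2 paint(4,3,W):
KKKKKKKK
KKKKKKKK
KKKKKKKK
KKKKKKKK
KKKWKKKK
KKKKKKKK
After op 3 paint(2,4,G):
KKKKKKKK
KKKKKKKK
KKKKGKKK
KKKKKKKK
KKKWKKKK
KKKKKKKK
After op 4 paint(0,7,G):
KKKKKKKG
KKKKKKKK
KKKKGKKK
KKKKKKKK
KKKWKKKK
KKKKKKKK
After op 5 paint(1,5,R):
KKKKKKKG
KKKKKRKK
KKKKGKKK
KKKKKKKK
KKKWKKKK
KKKKKKKK
After op 6 paint(4,7,G):
KKKKKKKG
KKKKKRKK
KKKKGKKK
KKKKKKKK
KKKWKKKG
KKKKKKKK
After op 7 paint(0,6,K):
KKKKKKKG
KKKKKRKK
KKKKGKKK
KKKKKKKK
KKKWKKKG
KKKKKKKK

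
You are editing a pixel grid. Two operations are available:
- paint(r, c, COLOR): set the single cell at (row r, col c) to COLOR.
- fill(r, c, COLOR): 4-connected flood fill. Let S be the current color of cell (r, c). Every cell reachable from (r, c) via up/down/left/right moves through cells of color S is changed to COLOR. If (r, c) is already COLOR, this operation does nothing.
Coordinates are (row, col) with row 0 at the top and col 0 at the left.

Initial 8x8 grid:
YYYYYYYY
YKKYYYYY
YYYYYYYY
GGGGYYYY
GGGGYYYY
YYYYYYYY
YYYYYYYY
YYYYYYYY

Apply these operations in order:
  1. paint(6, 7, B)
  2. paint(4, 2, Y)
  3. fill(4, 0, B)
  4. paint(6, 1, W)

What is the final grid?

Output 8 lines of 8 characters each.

Answer: YYYYYYYY
YKKYYYYY
YYYYYYYY
BBBBYYYY
BBYBYYYY
YYYYYYYY
YWYYYYYB
YYYYYYYY

Derivation:
After op 1 paint(6,7,B):
YYYYYYYY
YKKYYYYY
YYYYYYYY
GGGGYYYY
GGGGYYYY
YYYYYYYY
YYYYYYYB
YYYYYYYY
After op 2 paint(4,2,Y):
YYYYYYYY
YKKYYYYY
YYYYYYYY
GGGGYYYY
GGYGYYYY
YYYYYYYY
YYYYYYYB
YYYYYYYY
After op 3 fill(4,0,B) [7 cells changed]:
YYYYYYYY
YKKYYYYY
YYYYYYYY
BBBBYYYY
BBYBYYYY
YYYYYYYY
YYYYYYYB
YYYYYYYY
After op 4 paint(6,1,W):
YYYYYYYY
YKKYYYYY
YYYYYYYY
BBBBYYYY
BBYBYYYY
YYYYYYYY
YWYYYYYB
YYYYYYYY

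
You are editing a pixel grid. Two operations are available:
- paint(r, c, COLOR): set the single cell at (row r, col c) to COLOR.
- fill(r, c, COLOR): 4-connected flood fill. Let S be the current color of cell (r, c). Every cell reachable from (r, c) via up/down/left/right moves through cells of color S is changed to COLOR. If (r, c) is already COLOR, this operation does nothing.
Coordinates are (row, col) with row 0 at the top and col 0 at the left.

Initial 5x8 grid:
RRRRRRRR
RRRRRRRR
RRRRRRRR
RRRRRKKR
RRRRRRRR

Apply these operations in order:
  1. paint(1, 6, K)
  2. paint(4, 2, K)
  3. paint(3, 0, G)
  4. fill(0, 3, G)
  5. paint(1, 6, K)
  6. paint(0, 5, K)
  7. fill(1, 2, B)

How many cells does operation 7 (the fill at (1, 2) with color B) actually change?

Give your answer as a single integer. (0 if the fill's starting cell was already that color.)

Answer: 35

Derivation:
After op 1 paint(1,6,K):
RRRRRRRR
RRRRRRKR
RRRRRRRR
RRRRRKKR
RRRRRRRR
After op 2 paint(4,2,K):
RRRRRRRR
RRRRRRKR
RRRRRRRR
RRRRRKKR
RRKRRRRR
After op 3 paint(3,0,G):
RRRRRRRR
RRRRRRKR
RRRRRRRR
GRRRRKKR
RRKRRRRR
After op 4 fill(0,3,G) [35 cells changed]:
GGGGGGGG
GGGGGGKG
GGGGGGGG
GGGGGKKG
GGKGGGGG
After op 5 paint(1,6,K):
GGGGGGGG
GGGGGGKG
GGGGGGGG
GGGGGKKG
GGKGGGGG
After op 6 paint(0,5,K):
GGGGGKGG
GGGGGGKG
GGGGGGGG
GGGGGKKG
GGKGGGGG
After op 7 fill(1,2,B) [35 cells changed]:
BBBBBKBB
BBBBBBKB
BBBBBBBB
BBBBBKKB
BBKBBBBB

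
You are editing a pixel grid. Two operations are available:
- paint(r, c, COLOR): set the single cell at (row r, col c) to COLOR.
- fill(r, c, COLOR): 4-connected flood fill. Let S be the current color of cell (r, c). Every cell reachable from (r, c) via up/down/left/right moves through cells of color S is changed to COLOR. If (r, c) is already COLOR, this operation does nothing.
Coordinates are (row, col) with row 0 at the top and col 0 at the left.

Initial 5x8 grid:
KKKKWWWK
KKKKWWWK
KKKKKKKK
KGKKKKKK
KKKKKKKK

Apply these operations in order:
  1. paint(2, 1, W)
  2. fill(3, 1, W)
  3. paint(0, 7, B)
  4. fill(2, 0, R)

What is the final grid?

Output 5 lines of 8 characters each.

After op 1 paint(2,1,W):
KKKKWWWK
KKKKWWWK
KWKKKKKK
KGKKKKKK
KKKKKKKK
After op 2 fill(3,1,W) [1 cells changed]:
KKKKWWWK
KKKKWWWK
KWKKKKKK
KWKKKKKK
KKKKKKKK
After op 3 paint(0,7,B):
KKKKWWWB
KKKKWWWK
KWKKKKKK
KWKKKKKK
KKKKKKKK
After op 4 fill(2,0,R) [31 cells changed]:
RRRRWWWB
RRRRWWWR
RWRRRRRR
RWRRRRRR
RRRRRRRR

Answer: RRRRWWWB
RRRRWWWR
RWRRRRRR
RWRRRRRR
RRRRRRRR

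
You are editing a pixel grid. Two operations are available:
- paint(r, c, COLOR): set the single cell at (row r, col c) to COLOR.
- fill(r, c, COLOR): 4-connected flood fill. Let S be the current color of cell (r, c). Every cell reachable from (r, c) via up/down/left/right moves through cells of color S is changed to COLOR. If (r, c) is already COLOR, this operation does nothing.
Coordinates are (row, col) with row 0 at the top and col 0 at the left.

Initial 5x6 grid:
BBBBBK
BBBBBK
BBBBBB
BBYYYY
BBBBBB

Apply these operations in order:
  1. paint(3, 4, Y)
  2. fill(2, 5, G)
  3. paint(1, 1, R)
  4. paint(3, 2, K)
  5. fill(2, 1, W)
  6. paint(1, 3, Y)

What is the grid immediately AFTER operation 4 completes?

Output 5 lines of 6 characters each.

Answer: GGGGGK
GRGGGK
GGGGGG
GGKYYY
GGGGGG

Derivation:
After op 1 paint(3,4,Y):
BBBBBK
BBBBBK
BBBBBB
BBYYYY
BBBBBB
After op 2 fill(2,5,G) [24 cells changed]:
GGGGGK
GGGGGK
GGGGGG
GGYYYY
GGGGGG
After op 3 paint(1,1,R):
GGGGGK
GRGGGK
GGGGGG
GGYYYY
GGGGGG
After op 4 paint(3,2,K):
GGGGGK
GRGGGK
GGGGGG
GGKYYY
GGGGGG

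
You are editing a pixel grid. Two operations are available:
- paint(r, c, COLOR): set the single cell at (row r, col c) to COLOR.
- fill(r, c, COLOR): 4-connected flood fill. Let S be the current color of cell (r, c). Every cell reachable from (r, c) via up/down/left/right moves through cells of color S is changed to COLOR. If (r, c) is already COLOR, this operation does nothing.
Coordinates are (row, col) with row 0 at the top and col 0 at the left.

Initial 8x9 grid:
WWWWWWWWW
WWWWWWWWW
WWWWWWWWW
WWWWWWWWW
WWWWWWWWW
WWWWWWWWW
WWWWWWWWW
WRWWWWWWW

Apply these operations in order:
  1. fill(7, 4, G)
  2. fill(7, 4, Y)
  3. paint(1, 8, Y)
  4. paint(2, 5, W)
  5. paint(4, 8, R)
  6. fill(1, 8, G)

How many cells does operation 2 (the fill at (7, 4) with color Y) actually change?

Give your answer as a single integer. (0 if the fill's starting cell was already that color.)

Answer: 71

Derivation:
After op 1 fill(7,4,G) [71 cells changed]:
GGGGGGGGG
GGGGGGGGG
GGGGGGGGG
GGGGGGGGG
GGGGGGGGG
GGGGGGGGG
GGGGGGGGG
GRGGGGGGG
After op 2 fill(7,4,Y) [71 cells changed]:
YYYYYYYYY
YYYYYYYYY
YYYYYYYYY
YYYYYYYYY
YYYYYYYYY
YYYYYYYYY
YYYYYYYYY
YRYYYYYYY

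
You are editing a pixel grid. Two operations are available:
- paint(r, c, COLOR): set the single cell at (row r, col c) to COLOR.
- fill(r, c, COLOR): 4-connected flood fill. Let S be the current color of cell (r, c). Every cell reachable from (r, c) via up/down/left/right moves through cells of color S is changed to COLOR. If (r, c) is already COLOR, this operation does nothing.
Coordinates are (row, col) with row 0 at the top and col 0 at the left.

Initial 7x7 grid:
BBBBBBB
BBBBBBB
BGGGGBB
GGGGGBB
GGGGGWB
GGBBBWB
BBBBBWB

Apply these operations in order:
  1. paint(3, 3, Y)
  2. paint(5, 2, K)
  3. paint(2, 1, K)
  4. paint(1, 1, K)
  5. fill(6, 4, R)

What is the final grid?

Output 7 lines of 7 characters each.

After op 1 paint(3,3,Y):
BBBBBBB
BBBBBBB
BGGGGBB
GGGYGBB
GGGGGWB
GGBBBWB
BBBBBWB
After op 2 paint(5,2,K):
BBBBBBB
BBBBBBB
BGGGGBB
GGGYGBB
GGGGGWB
GGKBBWB
BBBBBWB
After op 3 paint(2,1,K):
BBBBBBB
BBBBBBB
BKGGGBB
GGGYGBB
GGGGGWB
GGKBBWB
BBBBBWB
After op 4 paint(1,1,K):
BBBBBBB
BKBBBBB
BKGGGBB
GGGYGBB
GGGGGWB
GGKBBWB
BBBBBWB
After op 5 fill(6,4,R) [7 cells changed]:
BBBBBBB
BKBBBBB
BKGGGBB
GGGYGBB
GGGGGWB
GGKRRWB
RRRRRWB

Answer: BBBBBBB
BKBBBBB
BKGGGBB
GGGYGBB
GGGGGWB
GGKRRWB
RRRRRWB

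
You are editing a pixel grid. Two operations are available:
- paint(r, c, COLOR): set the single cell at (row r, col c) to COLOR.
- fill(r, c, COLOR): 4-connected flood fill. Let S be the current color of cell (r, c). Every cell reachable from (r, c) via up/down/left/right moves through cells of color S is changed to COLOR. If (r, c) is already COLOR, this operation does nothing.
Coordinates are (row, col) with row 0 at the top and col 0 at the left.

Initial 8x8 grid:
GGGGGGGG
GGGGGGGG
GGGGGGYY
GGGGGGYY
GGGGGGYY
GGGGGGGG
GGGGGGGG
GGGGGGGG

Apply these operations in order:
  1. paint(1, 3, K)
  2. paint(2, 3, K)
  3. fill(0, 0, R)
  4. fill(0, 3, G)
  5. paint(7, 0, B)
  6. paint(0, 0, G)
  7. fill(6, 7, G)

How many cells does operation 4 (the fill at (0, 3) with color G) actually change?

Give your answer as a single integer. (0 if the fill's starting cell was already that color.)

After op 1 paint(1,3,K):
GGGGGGGG
GGGKGGGG
GGGGGGYY
GGGGGGYY
GGGGGGYY
GGGGGGGG
GGGGGGGG
GGGGGGGG
After op 2 paint(2,3,K):
GGGGGGGG
GGGKGGGG
GGGKGGYY
GGGGGGYY
GGGGGGYY
GGGGGGGG
GGGGGGGG
GGGGGGGG
After op 3 fill(0,0,R) [56 cells changed]:
RRRRRRRR
RRRKRRRR
RRRKRRYY
RRRRRRYY
RRRRRRYY
RRRRRRRR
RRRRRRRR
RRRRRRRR
After op 4 fill(0,3,G) [56 cells changed]:
GGGGGGGG
GGGKGGGG
GGGKGGYY
GGGGGGYY
GGGGGGYY
GGGGGGGG
GGGGGGGG
GGGGGGGG

Answer: 56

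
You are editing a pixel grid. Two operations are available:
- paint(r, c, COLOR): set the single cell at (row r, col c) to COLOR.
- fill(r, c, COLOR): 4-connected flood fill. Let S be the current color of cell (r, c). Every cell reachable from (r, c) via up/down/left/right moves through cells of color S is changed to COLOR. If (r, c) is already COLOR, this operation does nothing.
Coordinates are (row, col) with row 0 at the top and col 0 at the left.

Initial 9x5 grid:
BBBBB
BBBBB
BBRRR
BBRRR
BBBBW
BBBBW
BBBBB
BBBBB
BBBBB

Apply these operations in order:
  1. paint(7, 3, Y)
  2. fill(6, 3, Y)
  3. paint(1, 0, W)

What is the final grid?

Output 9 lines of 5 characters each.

Answer: YYYYY
WYYYY
YYRRR
YYRRR
YYYYW
YYYYW
YYYYY
YYYYY
YYYYY

Derivation:
After op 1 paint(7,3,Y):
BBBBB
BBBBB
BBRRR
BBRRR
BBBBW
BBBBW
BBBBB
BBBYB
BBBBB
After op 2 fill(6,3,Y) [36 cells changed]:
YYYYY
YYYYY
YYRRR
YYRRR
YYYYW
YYYYW
YYYYY
YYYYY
YYYYY
After op 3 paint(1,0,W):
YYYYY
WYYYY
YYRRR
YYRRR
YYYYW
YYYYW
YYYYY
YYYYY
YYYYY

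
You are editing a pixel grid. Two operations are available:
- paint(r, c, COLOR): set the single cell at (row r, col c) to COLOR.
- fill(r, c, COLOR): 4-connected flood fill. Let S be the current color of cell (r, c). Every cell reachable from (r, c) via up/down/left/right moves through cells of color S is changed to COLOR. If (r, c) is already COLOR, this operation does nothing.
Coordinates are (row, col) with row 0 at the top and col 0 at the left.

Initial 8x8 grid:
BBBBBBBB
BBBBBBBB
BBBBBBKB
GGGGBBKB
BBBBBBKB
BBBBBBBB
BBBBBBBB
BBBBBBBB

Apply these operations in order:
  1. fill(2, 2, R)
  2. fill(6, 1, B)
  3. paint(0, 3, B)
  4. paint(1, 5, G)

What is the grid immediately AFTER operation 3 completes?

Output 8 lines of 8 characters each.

After op 1 fill(2,2,R) [57 cells changed]:
RRRRRRRR
RRRRRRRR
RRRRRRKR
GGGGRRKR
RRRRRRKR
RRRRRRRR
RRRRRRRR
RRRRRRRR
After op 2 fill(6,1,B) [57 cells changed]:
BBBBBBBB
BBBBBBBB
BBBBBBKB
GGGGBBKB
BBBBBBKB
BBBBBBBB
BBBBBBBB
BBBBBBBB
After op 3 paint(0,3,B):
BBBBBBBB
BBBBBBBB
BBBBBBKB
GGGGBBKB
BBBBBBKB
BBBBBBBB
BBBBBBBB
BBBBBBBB

Answer: BBBBBBBB
BBBBBBBB
BBBBBBKB
GGGGBBKB
BBBBBBKB
BBBBBBBB
BBBBBBBB
BBBBBBBB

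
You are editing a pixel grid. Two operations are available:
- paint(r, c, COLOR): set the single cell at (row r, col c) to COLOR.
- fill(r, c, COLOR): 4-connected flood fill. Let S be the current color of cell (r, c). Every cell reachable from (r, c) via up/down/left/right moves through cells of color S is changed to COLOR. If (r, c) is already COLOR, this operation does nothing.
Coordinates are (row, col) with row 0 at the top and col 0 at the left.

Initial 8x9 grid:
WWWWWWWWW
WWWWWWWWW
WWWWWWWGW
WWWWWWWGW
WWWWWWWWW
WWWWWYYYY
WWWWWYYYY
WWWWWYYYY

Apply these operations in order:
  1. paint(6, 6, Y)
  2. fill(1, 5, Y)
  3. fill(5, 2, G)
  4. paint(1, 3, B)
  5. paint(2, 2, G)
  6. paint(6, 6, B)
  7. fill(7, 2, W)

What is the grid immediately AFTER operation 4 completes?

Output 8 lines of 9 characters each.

Answer: GGGGGGGGG
GGGBGGGGG
GGGGGGGGG
GGGGGGGGG
GGGGGGGGG
GGGGGGGGG
GGGGGGGGG
GGGGGGGGG

Derivation:
After op 1 paint(6,6,Y):
WWWWWWWWW
WWWWWWWWW
WWWWWWWGW
WWWWWWWGW
WWWWWWWWW
WWWWWYYYY
WWWWWYYYY
WWWWWYYYY
After op 2 fill(1,5,Y) [58 cells changed]:
YYYYYYYYY
YYYYYYYYY
YYYYYYYGY
YYYYYYYGY
YYYYYYYYY
YYYYYYYYY
YYYYYYYYY
YYYYYYYYY
After op 3 fill(5,2,G) [70 cells changed]:
GGGGGGGGG
GGGGGGGGG
GGGGGGGGG
GGGGGGGGG
GGGGGGGGG
GGGGGGGGG
GGGGGGGGG
GGGGGGGGG
After op 4 paint(1,3,B):
GGGGGGGGG
GGGBGGGGG
GGGGGGGGG
GGGGGGGGG
GGGGGGGGG
GGGGGGGGG
GGGGGGGGG
GGGGGGGGG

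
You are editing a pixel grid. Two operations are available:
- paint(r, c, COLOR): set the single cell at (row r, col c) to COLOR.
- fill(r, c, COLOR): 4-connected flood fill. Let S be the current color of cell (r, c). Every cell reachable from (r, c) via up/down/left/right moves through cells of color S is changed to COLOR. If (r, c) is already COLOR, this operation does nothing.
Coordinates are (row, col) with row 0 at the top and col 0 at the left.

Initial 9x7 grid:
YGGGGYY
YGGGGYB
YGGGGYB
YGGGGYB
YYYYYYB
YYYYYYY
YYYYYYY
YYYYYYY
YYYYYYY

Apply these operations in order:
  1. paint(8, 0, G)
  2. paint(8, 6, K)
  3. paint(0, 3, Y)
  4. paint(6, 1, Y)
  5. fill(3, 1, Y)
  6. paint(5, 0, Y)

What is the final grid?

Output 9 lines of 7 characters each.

Answer: YYYYYYY
YYYYYYB
YYYYYYB
YYYYYYB
YYYYYYB
YYYYYYY
YYYYYYY
YYYYYYY
GYYYYYK

Derivation:
After op 1 paint(8,0,G):
YGGGGYY
YGGGGYB
YGGGGYB
YGGGGYB
YYYYYYB
YYYYYYY
YYYYYYY
YYYYYYY
GYYYYYY
After op 2 paint(8,6,K):
YGGGGYY
YGGGGYB
YGGGGYB
YGGGGYB
YYYYYYB
YYYYYYY
YYYYYYY
YYYYYYY
GYYYYYK
After op 3 paint(0,3,Y):
YGGYGYY
YGGGGYB
YGGGGYB
YGGGGYB
YYYYYYB
YYYYYYY
YYYYYYY
YYYYYYY
GYYYYYK
After op 4 paint(6,1,Y):
YGGYGYY
YGGGGYB
YGGGGYB
YGGGGYB
YYYYYYB
YYYYYYY
YYYYYYY
YYYYYYY
GYYYYYK
After op 5 fill(3,1,Y) [15 cells changed]:
YYYYYYY
YYYYYYB
YYYYYYB
YYYYYYB
YYYYYYB
YYYYYYY
YYYYYYY
YYYYYYY
GYYYYYK
After op 6 paint(5,0,Y):
YYYYYYY
YYYYYYB
YYYYYYB
YYYYYYB
YYYYYYB
YYYYYYY
YYYYYYY
YYYYYYY
GYYYYYK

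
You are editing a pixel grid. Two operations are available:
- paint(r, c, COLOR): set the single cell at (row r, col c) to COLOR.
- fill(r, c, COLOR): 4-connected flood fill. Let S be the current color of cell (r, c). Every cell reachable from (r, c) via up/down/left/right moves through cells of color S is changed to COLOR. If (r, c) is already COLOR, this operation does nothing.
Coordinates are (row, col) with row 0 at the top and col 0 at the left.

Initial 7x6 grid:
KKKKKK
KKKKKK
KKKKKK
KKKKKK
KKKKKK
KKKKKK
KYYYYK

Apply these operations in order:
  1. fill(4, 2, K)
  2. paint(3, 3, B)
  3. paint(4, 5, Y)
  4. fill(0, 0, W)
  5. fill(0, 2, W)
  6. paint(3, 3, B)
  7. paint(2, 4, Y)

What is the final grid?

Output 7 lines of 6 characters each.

Answer: WWWWWW
WWWWWW
WWWWYW
WWWBWW
WWWWWY
WWWWWW
WYYYYW

Derivation:
After op 1 fill(4,2,K) [0 cells changed]:
KKKKKK
KKKKKK
KKKKKK
KKKKKK
KKKKKK
KKKKKK
KYYYYK
After op 2 paint(3,3,B):
KKKKKK
KKKKKK
KKKKKK
KKKBKK
KKKKKK
KKKKKK
KYYYYK
After op 3 paint(4,5,Y):
KKKKKK
KKKKKK
KKKKKK
KKKBKK
KKKKKY
KKKKKK
KYYYYK
After op 4 fill(0,0,W) [36 cells changed]:
WWWWWW
WWWWWW
WWWWWW
WWWBWW
WWWWWY
WWWWWW
WYYYYW
After op 5 fill(0,2,W) [0 cells changed]:
WWWWWW
WWWWWW
WWWWWW
WWWBWW
WWWWWY
WWWWWW
WYYYYW
After op 6 paint(3,3,B):
WWWWWW
WWWWWW
WWWWWW
WWWBWW
WWWWWY
WWWWWW
WYYYYW
After op 7 paint(2,4,Y):
WWWWWW
WWWWWW
WWWWYW
WWWBWW
WWWWWY
WWWWWW
WYYYYW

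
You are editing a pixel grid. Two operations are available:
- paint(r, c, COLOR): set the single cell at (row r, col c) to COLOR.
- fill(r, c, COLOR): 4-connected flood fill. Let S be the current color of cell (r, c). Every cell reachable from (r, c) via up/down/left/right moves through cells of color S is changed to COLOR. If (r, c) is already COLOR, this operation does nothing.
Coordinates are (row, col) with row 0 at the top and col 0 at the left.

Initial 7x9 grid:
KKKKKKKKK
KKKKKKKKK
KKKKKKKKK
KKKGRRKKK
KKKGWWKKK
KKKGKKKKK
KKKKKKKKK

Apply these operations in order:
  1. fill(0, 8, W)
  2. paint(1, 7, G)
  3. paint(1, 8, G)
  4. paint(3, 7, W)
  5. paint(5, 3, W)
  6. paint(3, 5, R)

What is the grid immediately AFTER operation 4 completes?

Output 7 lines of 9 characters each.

After op 1 fill(0,8,W) [56 cells changed]:
WWWWWWWWW
WWWWWWWWW
WWWWWWWWW
WWWGRRWWW
WWWGWWWWW
WWWGWWWWW
WWWWWWWWW
After op 2 paint(1,7,G):
WWWWWWWWW
WWWWWWWGW
WWWWWWWWW
WWWGRRWWW
WWWGWWWWW
WWWGWWWWW
WWWWWWWWW
After op 3 paint(1,8,G):
WWWWWWWWW
WWWWWWWGG
WWWWWWWWW
WWWGRRWWW
WWWGWWWWW
WWWGWWWWW
WWWWWWWWW
After op 4 paint(3,7,W):
WWWWWWWWW
WWWWWWWGG
WWWWWWWWW
WWWGRRWWW
WWWGWWWWW
WWWGWWWWW
WWWWWWWWW

Answer: WWWWWWWWW
WWWWWWWGG
WWWWWWWWW
WWWGRRWWW
WWWGWWWWW
WWWGWWWWW
WWWWWWWWW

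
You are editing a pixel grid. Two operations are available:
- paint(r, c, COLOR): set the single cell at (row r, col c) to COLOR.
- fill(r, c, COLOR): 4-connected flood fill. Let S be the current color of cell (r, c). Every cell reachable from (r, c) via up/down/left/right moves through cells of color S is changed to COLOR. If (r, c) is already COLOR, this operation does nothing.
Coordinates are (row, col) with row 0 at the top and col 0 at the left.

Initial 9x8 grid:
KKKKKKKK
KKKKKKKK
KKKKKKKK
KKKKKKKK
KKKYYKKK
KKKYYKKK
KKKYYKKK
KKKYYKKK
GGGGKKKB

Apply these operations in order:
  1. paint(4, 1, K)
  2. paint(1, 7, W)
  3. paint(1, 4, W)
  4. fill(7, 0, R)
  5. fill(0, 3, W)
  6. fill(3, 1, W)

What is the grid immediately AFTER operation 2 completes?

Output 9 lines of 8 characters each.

Answer: KKKKKKKK
KKKKKKKW
KKKKKKKK
KKKKKKKK
KKKYYKKK
KKKYYKKK
KKKYYKKK
KKKYYKKK
GGGGKKKB

Derivation:
After op 1 paint(4,1,K):
KKKKKKKK
KKKKKKKK
KKKKKKKK
KKKKKKKK
KKKYYKKK
KKKYYKKK
KKKYYKKK
KKKYYKKK
GGGGKKKB
After op 2 paint(1,7,W):
KKKKKKKK
KKKKKKKW
KKKKKKKK
KKKKKKKK
KKKYYKKK
KKKYYKKK
KKKYYKKK
KKKYYKKK
GGGGKKKB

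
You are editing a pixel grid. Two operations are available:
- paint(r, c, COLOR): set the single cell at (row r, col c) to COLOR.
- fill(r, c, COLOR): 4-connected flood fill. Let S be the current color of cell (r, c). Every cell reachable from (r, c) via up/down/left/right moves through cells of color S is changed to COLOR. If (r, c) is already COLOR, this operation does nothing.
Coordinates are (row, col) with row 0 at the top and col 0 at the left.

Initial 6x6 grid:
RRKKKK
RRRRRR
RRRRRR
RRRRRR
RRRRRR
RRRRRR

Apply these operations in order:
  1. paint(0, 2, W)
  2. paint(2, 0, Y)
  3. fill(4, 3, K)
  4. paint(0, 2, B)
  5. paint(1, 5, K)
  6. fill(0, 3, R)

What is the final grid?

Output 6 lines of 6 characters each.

Answer: RRBRRR
RRRRRR
YRRRRR
RRRRRR
RRRRRR
RRRRRR

Derivation:
After op 1 paint(0,2,W):
RRWKKK
RRRRRR
RRRRRR
RRRRRR
RRRRRR
RRRRRR
After op 2 paint(2,0,Y):
RRWKKK
RRRRRR
YRRRRR
RRRRRR
RRRRRR
RRRRRR
After op 3 fill(4,3,K) [31 cells changed]:
KKWKKK
KKKKKK
YKKKKK
KKKKKK
KKKKKK
KKKKKK
After op 4 paint(0,2,B):
KKBKKK
KKKKKK
YKKKKK
KKKKKK
KKKKKK
KKKKKK
After op 5 paint(1,5,K):
KKBKKK
KKKKKK
YKKKKK
KKKKKK
KKKKKK
KKKKKK
After op 6 fill(0,3,R) [34 cells changed]:
RRBRRR
RRRRRR
YRRRRR
RRRRRR
RRRRRR
RRRRRR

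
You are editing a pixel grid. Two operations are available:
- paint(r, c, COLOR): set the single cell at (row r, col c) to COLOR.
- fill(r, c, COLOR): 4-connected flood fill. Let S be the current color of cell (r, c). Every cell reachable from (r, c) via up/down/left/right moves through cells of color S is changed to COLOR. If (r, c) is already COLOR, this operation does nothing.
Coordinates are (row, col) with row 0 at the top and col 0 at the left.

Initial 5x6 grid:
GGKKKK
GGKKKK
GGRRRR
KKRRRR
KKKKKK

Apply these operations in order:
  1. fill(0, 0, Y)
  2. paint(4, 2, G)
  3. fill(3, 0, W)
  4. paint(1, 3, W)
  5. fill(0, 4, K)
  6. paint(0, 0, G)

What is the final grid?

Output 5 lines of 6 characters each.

Answer: GYKKKK
YYKWKK
YYRRRR
WWRRRR
WWGKKK

Derivation:
After op 1 fill(0,0,Y) [6 cells changed]:
YYKKKK
YYKKKK
YYRRRR
KKRRRR
KKKKKK
After op 2 paint(4,2,G):
YYKKKK
YYKKKK
YYRRRR
KKRRRR
KKGKKK
After op 3 fill(3,0,W) [4 cells changed]:
YYKKKK
YYKKKK
YYRRRR
WWRRRR
WWGKKK
After op 4 paint(1,3,W):
YYKKKK
YYKWKK
YYRRRR
WWRRRR
WWGKKK
After op 5 fill(0,4,K) [0 cells changed]:
YYKKKK
YYKWKK
YYRRRR
WWRRRR
WWGKKK
After op 6 paint(0,0,G):
GYKKKK
YYKWKK
YYRRRR
WWRRRR
WWGKKK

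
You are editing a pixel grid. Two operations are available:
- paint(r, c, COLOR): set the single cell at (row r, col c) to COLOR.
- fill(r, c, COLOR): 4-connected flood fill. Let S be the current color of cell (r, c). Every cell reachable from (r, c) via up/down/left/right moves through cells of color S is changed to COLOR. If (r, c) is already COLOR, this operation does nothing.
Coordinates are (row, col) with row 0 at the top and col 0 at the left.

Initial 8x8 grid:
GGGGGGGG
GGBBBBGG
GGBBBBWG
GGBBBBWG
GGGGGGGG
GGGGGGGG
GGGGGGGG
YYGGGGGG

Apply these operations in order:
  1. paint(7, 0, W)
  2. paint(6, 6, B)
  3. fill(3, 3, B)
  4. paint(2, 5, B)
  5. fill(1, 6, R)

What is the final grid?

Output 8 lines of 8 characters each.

Answer: RRRRRRRR
RRBBBBRR
RRBBBBWR
RRBBBBWR
RRRRRRRR
RRRRRRRR
RRRRRRBR
WYRRRRRR

Derivation:
After op 1 paint(7,0,W):
GGGGGGGG
GGBBBBGG
GGBBBBWG
GGBBBBWG
GGGGGGGG
GGGGGGGG
GGGGGGGG
WYGGGGGG
After op 2 paint(6,6,B):
GGGGGGGG
GGBBBBGG
GGBBBBWG
GGBBBBWG
GGGGGGGG
GGGGGGGG
GGGGGGBG
WYGGGGGG
After op 3 fill(3,3,B) [0 cells changed]:
GGGGGGGG
GGBBBBGG
GGBBBBWG
GGBBBBWG
GGGGGGGG
GGGGGGGG
GGGGGGBG
WYGGGGGG
After op 4 paint(2,5,B):
GGGGGGGG
GGBBBBGG
GGBBBBWG
GGBBBBWG
GGGGGGGG
GGGGGGGG
GGGGGGBG
WYGGGGGG
After op 5 fill(1,6,R) [47 cells changed]:
RRRRRRRR
RRBBBBRR
RRBBBBWR
RRBBBBWR
RRRRRRRR
RRRRRRRR
RRRRRRBR
WYRRRRRR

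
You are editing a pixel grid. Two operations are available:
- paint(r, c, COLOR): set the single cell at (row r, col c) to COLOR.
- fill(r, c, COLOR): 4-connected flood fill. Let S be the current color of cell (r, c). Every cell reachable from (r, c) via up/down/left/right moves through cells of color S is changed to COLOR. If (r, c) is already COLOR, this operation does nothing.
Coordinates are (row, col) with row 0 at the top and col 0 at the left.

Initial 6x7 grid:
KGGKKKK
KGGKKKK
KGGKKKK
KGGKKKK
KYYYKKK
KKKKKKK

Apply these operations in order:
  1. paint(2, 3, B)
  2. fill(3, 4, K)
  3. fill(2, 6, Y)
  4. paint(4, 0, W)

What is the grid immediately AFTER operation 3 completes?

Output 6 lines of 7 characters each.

After op 1 paint(2,3,B):
KGGKKKK
KGGKKKK
KGGBKKK
KGGKKKK
KYYYKKK
KKKKKKK
After op 2 fill(3,4,K) [0 cells changed]:
KGGKKKK
KGGKKKK
KGGBKKK
KGGKKKK
KYYYKKK
KKKKKKK
After op 3 fill(2,6,Y) [30 cells changed]:
YGGYYYY
YGGYYYY
YGGBYYY
YGGYYYY
YYYYYYY
YYYYYYY

Answer: YGGYYYY
YGGYYYY
YGGBYYY
YGGYYYY
YYYYYYY
YYYYYYY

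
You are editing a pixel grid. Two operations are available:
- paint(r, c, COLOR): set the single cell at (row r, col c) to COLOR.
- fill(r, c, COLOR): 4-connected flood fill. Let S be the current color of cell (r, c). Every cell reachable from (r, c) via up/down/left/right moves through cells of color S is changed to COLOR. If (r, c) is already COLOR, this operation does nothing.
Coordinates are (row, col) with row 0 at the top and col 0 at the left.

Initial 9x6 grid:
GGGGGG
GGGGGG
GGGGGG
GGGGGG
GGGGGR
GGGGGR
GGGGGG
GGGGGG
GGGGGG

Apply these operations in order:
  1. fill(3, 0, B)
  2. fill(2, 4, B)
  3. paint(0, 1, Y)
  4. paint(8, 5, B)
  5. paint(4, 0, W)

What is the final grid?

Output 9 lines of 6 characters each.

After op 1 fill(3,0,B) [52 cells changed]:
BBBBBB
BBBBBB
BBBBBB
BBBBBB
BBBBBR
BBBBBR
BBBBBB
BBBBBB
BBBBBB
After op 2 fill(2,4,B) [0 cells changed]:
BBBBBB
BBBBBB
BBBBBB
BBBBBB
BBBBBR
BBBBBR
BBBBBB
BBBBBB
BBBBBB
After op 3 paint(0,1,Y):
BYBBBB
BBBBBB
BBBBBB
BBBBBB
BBBBBR
BBBBBR
BBBBBB
BBBBBB
BBBBBB
After op 4 paint(8,5,B):
BYBBBB
BBBBBB
BBBBBB
BBBBBB
BBBBBR
BBBBBR
BBBBBB
BBBBBB
BBBBBB
After op 5 paint(4,0,W):
BYBBBB
BBBBBB
BBBBBB
BBBBBB
WBBBBR
BBBBBR
BBBBBB
BBBBBB
BBBBBB

Answer: BYBBBB
BBBBBB
BBBBBB
BBBBBB
WBBBBR
BBBBBR
BBBBBB
BBBBBB
BBBBBB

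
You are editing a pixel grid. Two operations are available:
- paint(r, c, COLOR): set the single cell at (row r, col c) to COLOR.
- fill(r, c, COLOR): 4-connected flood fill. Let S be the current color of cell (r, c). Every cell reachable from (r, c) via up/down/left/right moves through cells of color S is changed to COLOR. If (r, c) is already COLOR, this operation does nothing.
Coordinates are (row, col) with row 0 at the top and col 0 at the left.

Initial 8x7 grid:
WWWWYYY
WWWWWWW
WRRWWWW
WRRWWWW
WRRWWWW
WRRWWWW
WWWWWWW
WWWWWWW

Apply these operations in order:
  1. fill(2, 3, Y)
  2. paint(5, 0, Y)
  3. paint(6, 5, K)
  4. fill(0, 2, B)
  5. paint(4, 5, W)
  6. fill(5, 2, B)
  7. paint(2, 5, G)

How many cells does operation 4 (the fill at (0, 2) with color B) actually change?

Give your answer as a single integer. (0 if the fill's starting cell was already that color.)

After op 1 fill(2,3,Y) [45 cells changed]:
YYYYYYY
YYYYYYY
YRRYYYY
YRRYYYY
YRRYYYY
YRRYYYY
YYYYYYY
YYYYYYY
After op 2 paint(5,0,Y):
YYYYYYY
YYYYYYY
YRRYYYY
YRRYYYY
YRRYYYY
YRRYYYY
YYYYYYY
YYYYYYY
After op 3 paint(6,5,K):
YYYYYYY
YYYYYYY
YRRYYYY
YRRYYYY
YRRYYYY
YRRYYYY
YYYYYKY
YYYYYYY
After op 4 fill(0,2,B) [47 cells changed]:
BBBBBBB
BBBBBBB
BRRBBBB
BRRBBBB
BRRBBBB
BRRBBBB
BBBBBKB
BBBBBBB

Answer: 47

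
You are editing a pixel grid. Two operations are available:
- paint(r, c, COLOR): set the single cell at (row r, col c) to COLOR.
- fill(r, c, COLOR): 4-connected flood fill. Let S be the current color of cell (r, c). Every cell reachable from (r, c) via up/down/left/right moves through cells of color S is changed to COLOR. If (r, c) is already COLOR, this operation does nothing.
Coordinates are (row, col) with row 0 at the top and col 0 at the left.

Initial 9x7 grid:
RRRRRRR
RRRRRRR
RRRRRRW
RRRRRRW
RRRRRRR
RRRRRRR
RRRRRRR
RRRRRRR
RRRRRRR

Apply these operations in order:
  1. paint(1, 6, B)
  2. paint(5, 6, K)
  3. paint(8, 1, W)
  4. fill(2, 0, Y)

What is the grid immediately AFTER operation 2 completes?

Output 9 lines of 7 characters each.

Answer: RRRRRRR
RRRRRRB
RRRRRRW
RRRRRRW
RRRRRRR
RRRRRRK
RRRRRRR
RRRRRRR
RRRRRRR

Derivation:
After op 1 paint(1,6,B):
RRRRRRR
RRRRRRB
RRRRRRW
RRRRRRW
RRRRRRR
RRRRRRR
RRRRRRR
RRRRRRR
RRRRRRR
After op 2 paint(5,6,K):
RRRRRRR
RRRRRRB
RRRRRRW
RRRRRRW
RRRRRRR
RRRRRRK
RRRRRRR
RRRRRRR
RRRRRRR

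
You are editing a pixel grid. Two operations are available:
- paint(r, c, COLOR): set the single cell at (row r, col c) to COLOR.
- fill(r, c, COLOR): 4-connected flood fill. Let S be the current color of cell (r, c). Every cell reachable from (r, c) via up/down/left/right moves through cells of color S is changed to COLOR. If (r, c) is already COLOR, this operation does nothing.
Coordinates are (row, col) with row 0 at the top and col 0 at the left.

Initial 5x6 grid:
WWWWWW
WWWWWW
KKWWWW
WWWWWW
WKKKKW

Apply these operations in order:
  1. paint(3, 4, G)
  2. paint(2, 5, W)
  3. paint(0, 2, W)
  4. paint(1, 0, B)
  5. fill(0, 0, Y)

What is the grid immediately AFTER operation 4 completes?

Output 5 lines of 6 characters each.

After op 1 paint(3,4,G):
WWWWWW
WWWWWW
KKWWWW
WWWWGW
WKKKKW
After op 2 paint(2,5,W):
WWWWWW
WWWWWW
KKWWWW
WWWWGW
WKKKKW
After op 3 paint(0,2,W):
WWWWWW
WWWWWW
KKWWWW
WWWWGW
WKKKKW
After op 4 paint(1,0,B):
WWWWWW
BWWWWW
KKWWWW
WWWWGW
WKKKKW

Answer: WWWWWW
BWWWWW
KKWWWW
WWWWGW
WKKKKW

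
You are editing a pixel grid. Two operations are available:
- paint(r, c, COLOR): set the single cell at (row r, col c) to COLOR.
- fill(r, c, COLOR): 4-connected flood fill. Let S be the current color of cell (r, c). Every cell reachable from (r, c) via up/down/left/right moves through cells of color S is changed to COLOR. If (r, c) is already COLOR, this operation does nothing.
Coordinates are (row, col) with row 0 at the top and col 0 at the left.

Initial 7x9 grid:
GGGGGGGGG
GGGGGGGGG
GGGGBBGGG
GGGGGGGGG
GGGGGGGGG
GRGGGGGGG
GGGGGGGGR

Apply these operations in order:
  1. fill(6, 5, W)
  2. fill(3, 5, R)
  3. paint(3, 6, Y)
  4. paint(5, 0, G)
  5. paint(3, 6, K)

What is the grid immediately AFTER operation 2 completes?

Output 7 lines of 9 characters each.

Answer: RRRRRRRRR
RRRRRRRRR
RRRRBBRRR
RRRRRRRRR
RRRRRRRRR
RRRRRRRRR
RRRRRRRRR

Derivation:
After op 1 fill(6,5,W) [59 cells changed]:
WWWWWWWWW
WWWWWWWWW
WWWWBBWWW
WWWWWWWWW
WWWWWWWWW
WRWWWWWWW
WWWWWWWWR
After op 2 fill(3,5,R) [59 cells changed]:
RRRRRRRRR
RRRRRRRRR
RRRRBBRRR
RRRRRRRRR
RRRRRRRRR
RRRRRRRRR
RRRRRRRRR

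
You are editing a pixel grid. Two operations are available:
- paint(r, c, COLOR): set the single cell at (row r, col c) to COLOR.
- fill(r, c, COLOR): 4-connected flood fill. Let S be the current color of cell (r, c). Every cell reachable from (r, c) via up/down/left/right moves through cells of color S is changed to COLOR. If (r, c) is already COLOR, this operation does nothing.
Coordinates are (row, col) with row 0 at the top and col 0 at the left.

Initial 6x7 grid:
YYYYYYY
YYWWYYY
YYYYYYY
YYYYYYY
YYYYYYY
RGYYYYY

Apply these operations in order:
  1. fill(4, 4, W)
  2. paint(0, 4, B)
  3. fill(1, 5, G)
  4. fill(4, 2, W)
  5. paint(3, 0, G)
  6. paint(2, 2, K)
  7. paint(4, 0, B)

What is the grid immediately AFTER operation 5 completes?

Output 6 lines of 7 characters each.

After op 1 fill(4,4,W) [38 cells changed]:
WWWWWWW
WWWWWWW
WWWWWWW
WWWWWWW
WWWWWWW
RGWWWWW
After op 2 paint(0,4,B):
WWWWBWW
WWWWWWW
WWWWWWW
WWWWWWW
WWWWWWW
RGWWWWW
After op 3 fill(1,5,G) [39 cells changed]:
GGGGBGG
GGGGGGG
GGGGGGG
GGGGGGG
GGGGGGG
RGGGGGG
After op 4 fill(4,2,W) [40 cells changed]:
WWWWBWW
WWWWWWW
WWWWWWW
WWWWWWW
WWWWWWW
RWWWWWW
After op 5 paint(3,0,G):
WWWWBWW
WWWWWWW
WWWWWWW
GWWWWWW
WWWWWWW
RWWWWWW

Answer: WWWWBWW
WWWWWWW
WWWWWWW
GWWWWWW
WWWWWWW
RWWWWWW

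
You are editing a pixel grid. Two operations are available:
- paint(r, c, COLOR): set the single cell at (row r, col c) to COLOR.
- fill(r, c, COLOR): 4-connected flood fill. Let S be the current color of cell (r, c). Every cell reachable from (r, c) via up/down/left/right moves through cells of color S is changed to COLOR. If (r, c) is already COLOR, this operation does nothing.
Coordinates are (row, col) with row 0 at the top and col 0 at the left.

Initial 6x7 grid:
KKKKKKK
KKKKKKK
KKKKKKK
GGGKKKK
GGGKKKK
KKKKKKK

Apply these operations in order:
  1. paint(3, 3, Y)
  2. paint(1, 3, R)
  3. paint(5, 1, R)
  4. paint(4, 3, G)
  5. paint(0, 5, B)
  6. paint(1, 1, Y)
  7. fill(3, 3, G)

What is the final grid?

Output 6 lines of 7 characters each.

Answer: KKKKKBK
KYKRKKK
KKKKKKK
GGGGKKK
GGGGKKK
KRKKKKK

Derivation:
After op 1 paint(3,3,Y):
KKKKKKK
KKKKKKK
KKKKKKK
GGGYKKK
GGGKKKK
KKKKKKK
After op 2 paint(1,3,R):
KKKKKKK
KKKRKKK
KKKKKKK
GGGYKKK
GGGKKKK
KKKKKKK
After op 3 paint(5,1,R):
KKKKKKK
KKKRKKK
KKKKKKK
GGGYKKK
GGGKKKK
KRKKKKK
After op 4 paint(4,3,G):
KKKKKKK
KKKRKKK
KKKKKKK
GGGYKKK
GGGGKKK
KRKKKKK
After op 5 paint(0,5,B):
KKKKKBK
KKKRKKK
KKKKKKK
GGGYKKK
GGGGKKK
KRKKKKK
After op 6 paint(1,1,Y):
KKKKKBK
KYKRKKK
KKKKKKK
GGGYKKK
GGGGKKK
KRKKKKK
After op 7 fill(3,3,G) [1 cells changed]:
KKKKKBK
KYKRKKK
KKKKKKK
GGGGKKK
GGGGKKK
KRKKKKK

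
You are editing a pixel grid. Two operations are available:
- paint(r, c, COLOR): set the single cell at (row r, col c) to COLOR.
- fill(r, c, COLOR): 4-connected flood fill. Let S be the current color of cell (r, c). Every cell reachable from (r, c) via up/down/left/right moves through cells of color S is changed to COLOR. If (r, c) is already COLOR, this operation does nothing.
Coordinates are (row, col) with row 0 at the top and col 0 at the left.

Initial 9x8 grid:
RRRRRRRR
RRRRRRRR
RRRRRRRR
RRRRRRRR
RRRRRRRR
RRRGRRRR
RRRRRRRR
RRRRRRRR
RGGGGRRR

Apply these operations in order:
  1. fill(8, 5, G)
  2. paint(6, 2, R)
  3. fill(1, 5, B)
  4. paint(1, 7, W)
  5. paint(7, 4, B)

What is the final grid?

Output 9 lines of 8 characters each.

After op 1 fill(8,5,G) [67 cells changed]:
GGGGGGGG
GGGGGGGG
GGGGGGGG
GGGGGGGG
GGGGGGGG
GGGGGGGG
GGGGGGGG
GGGGGGGG
GGGGGGGG
After op 2 paint(6,2,R):
GGGGGGGG
GGGGGGGG
GGGGGGGG
GGGGGGGG
GGGGGGGG
GGGGGGGG
GGRGGGGG
GGGGGGGG
GGGGGGGG
After op 3 fill(1,5,B) [71 cells changed]:
BBBBBBBB
BBBBBBBB
BBBBBBBB
BBBBBBBB
BBBBBBBB
BBBBBBBB
BBRBBBBB
BBBBBBBB
BBBBBBBB
After op 4 paint(1,7,W):
BBBBBBBB
BBBBBBBW
BBBBBBBB
BBBBBBBB
BBBBBBBB
BBBBBBBB
BBRBBBBB
BBBBBBBB
BBBBBBBB
After op 5 paint(7,4,B):
BBBBBBBB
BBBBBBBW
BBBBBBBB
BBBBBBBB
BBBBBBBB
BBBBBBBB
BBRBBBBB
BBBBBBBB
BBBBBBBB

Answer: BBBBBBBB
BBBBBBBW
BBBBBBBB
BBBBBBBB
BBBBBBBB
BBBBBBBB
BBRBBBBB
BBBBBBBB
BBBBBBBB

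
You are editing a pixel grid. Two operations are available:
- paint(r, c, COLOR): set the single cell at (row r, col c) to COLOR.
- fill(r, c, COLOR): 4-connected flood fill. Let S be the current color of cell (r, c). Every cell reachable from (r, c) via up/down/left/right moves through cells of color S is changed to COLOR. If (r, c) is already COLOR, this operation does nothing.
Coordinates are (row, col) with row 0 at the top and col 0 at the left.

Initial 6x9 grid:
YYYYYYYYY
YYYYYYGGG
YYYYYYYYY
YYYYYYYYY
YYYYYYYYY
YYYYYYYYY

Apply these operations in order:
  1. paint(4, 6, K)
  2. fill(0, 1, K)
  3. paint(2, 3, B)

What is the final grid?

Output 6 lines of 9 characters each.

Answer: KKKKKKKKK
KKKKKKGGG
KKKBKKKKK
KKKKKKKKK
KKKKKKKKK
KKKKKKKKK

Derivation:
After op 1 paint(4,6,K):
YYYYYYYYY
YYYYYYGGG
YYYYYYYYY
YYYYYYYYY
YYYYYYKYY
YYYYYYYYY
After op 2 fill(0,1,K) [50 cells changed]:
KKKKKKKKK
KKKKKKGGG
KKKKKKKKK
KKKKKKKKK
KKKKKKKKK
KKKKKKKKK
After op 3 paint(2,3,B):
KKKKKKKKK
KKKKKKGGG
KKKBKKKKK
KKKKKKKKK
KKKKKKKKK
KKKKKKKKK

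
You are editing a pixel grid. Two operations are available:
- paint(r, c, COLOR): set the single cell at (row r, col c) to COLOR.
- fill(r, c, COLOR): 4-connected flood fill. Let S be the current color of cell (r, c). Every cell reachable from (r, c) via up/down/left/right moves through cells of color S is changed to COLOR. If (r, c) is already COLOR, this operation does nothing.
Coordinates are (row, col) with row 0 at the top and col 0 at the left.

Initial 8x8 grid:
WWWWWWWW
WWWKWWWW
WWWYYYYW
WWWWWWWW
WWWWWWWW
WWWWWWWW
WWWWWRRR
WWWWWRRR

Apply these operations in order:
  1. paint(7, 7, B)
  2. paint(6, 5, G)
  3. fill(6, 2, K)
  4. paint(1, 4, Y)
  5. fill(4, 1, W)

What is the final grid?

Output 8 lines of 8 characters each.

After op 1 paint(7,7,B):
WWWWWWWW
WWWKWWWW
WWWYYYYW
WWWWWWWW
WWWWWWWW
WWWWWWWW
WWWWWRRR
WWWWWRRB
After op 2 paint(6,5,G):
WWWWWWWW
WWWKWWWW
WWWYYYYW
WWWWWWWW
WWWWWWWW
WWWWWWWW
WWWWWGRR
WWWWWRRB
After op 3 fill(6,2,K) [53 cells changed]:
KKKKKKKK
KKKKKKKK
KKKYYYYK
KKKKKKKK
KKKKKKKK
KKKKKKKK
KKKKKGRR
KKKKKRRB
After op 4 paint(1,4,Y):
KKKKKKKK
KKKKYKKK
KKKYYYYK
KKKKKKKK
KKKKKKKK
KKKKKKKK
KKKKKGRR
KKKKKRRB
After op 5 fill(4,1,W) [53 cells changed]:
WWWWWWWW
WWWWYWWW
WWWYYYYW
WWWWWWWW
WWWWWWWW
WWWWWWWW
WWWWWGRR
WWWWWRRB

Answer: WWWWWWWW
WWWWYWWW
WWWYYYYW
WWWWWWWW
WWWWWWWW
WWWWWWWW
WWWWWGRR
WWWWWRRB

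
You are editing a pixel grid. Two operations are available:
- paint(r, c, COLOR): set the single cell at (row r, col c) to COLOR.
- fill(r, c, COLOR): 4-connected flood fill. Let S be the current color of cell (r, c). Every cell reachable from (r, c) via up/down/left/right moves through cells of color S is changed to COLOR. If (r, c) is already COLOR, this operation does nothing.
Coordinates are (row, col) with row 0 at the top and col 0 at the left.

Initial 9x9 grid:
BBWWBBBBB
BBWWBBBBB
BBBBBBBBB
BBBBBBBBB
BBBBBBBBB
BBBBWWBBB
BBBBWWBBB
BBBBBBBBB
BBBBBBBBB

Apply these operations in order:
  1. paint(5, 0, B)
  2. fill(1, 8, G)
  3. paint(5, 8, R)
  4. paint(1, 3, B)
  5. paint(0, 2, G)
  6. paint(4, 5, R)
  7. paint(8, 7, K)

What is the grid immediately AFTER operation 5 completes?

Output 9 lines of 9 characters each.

Answer: GGGWGGGGG
GGWBGGGGG
GGGGGGGGG
GGGGGGGGG
GGGGGGGGG
GGGGWWGGR
GGGGWWGGG
GGGGGGGGG
GGGGGGGGG

Derivation:
After op 1 paint(5,0,B):
BBWWBBBBB
BBWWBBBBB
BBBBBBBBB
BBBBBBBBB
BBBBBBBBB
BBBBWWBBB
BBBBWWBBB
BBBBBBBBB
BBBBBBBBB
After op 2 fill(1,8,G) [73 cells changed]:
GGWWGGGGG
GGWWGGGGG
GGGGGGGGG
GGGGGGGGG
GGGGGGGGG
GGGGWWGGG
GGGGWWGGG
GGGGGGGGG
GGGGGGGGG
After op 3 paint(5,8,R):
GGWWGGGGG
GGWWGGGGG
GGGGGGGGG
GGGGGGGGG
GGGGGGGGG
GGGGWWGGR
GGGGWWGGG
GGGGGGGGG
GGGGGGGGG
After op 4 paint(1,3,B):
GGWWGGGGG
GGWBGGGGG
GGGGGGGGG
GGGGGGGGG
GGGGGGGGG
GGGGWWGGR
GGGGWWGGG
GGGGGGGGG
GGGGGGGGG
After op 5 paint(0,2,G):
GGGWGGGGG
GGWBGGGGG
GGGGGGGGG
GGGGGGGGG
GGGGGGGGG
GGGGWWGGR
GGGGWWGGG
GGGGGGGGG
GGGGGGGGG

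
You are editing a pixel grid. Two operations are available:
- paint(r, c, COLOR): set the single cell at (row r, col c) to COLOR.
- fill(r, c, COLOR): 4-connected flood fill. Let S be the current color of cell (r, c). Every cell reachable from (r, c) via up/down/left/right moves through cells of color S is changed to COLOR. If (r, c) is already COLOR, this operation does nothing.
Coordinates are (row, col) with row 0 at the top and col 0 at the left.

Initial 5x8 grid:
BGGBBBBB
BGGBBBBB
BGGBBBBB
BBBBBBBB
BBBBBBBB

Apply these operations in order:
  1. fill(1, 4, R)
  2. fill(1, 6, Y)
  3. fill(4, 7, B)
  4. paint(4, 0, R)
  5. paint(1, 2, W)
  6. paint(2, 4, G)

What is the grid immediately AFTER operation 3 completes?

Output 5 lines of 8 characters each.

After op 1 fill(1,4,R) [34 cells changed]:
RGGRRRRR
RGGRRRRR
RGGRRRRR
RRRRRRRR
RRRRRRRR
After op 2 fill(1,6,Y) [34 cells changed]:
YGGYYYYY
YGGYYYYY
YGGYYYYY
YYYYYYYY
YYYYYYYY
After op 3 fill(4,7,B) [34 cells changed]:
BGGBBBBB
BGGBBBBB
BGGBBBBB
BBBBBBBB
BBBBBBBB

Answer: BGGBBBBB
BGGBBBBB
BGGBBBBB
BBBBBBBB
BBBBBBBB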